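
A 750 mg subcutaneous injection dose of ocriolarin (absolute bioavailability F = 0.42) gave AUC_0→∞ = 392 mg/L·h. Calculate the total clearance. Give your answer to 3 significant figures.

CL = F × Dose / AUC_0→∞
   = 0.42 × 750 / 392 = 0.803571 L/h

CL = 0.804 L/h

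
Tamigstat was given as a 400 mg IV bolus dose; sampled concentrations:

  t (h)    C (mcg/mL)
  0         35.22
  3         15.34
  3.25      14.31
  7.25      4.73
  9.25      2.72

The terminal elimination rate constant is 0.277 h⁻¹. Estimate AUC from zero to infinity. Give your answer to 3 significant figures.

Trapezoidal AUC_0→9.25:
  [0→3]: (35.22+15.34)/2 × 3 = 75.84
  [3→3.25]: (15.34+14.31)/2 × 0.25 = 3.70625
  [3.25→7.25]: (14.31+4.73)/2 × 4 = 38.08
  [7.25→9.25]: (4.73+2.72)/2 × 2 = 7.45
  Sum = 125.07625 mcg/mL·h
Extrapolated tail: C_last / k_e = 2.72 / 0.277 = 9.819
AUC_0→∞ = 125.07625 + 9.819 = 134.89525 mcg/mL·h

AUC = 135 mcg/mL·h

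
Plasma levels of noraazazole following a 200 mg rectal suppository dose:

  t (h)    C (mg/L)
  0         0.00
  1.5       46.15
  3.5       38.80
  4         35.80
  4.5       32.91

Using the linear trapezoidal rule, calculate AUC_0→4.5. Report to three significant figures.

Trapezoidal AUC_0→4.5:
  [0→1.5]: (0.00+46.15)/2 × 1.5 = 34.6125
  [1.5→3.5]: (46.15+38.80)/2 × 2 = 84.95
  [3.5→4]: (38.80+35.80)/2 × 0.5 = 18.65
  [4→4.5]: (35.80+32.91)/2 × 0.5 = 17.1775
  Sum = 155.39 mg/L·h

AUC = 155 mg/L·h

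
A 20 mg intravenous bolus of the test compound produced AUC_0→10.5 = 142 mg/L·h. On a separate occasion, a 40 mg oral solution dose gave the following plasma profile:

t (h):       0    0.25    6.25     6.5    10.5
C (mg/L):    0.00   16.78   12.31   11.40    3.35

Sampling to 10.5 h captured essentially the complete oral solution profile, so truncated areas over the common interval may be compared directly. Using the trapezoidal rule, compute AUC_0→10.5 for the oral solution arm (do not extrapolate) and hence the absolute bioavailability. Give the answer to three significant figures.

Trapezoidal AUC_0→10.5 (oral solution):
  [0→0.25]: (0.00+16.78)/2 × 0.25 = 2.0975
  [0.25→6.25]: (16.78+12.31)/2 × 6 = 87.27
  [6.25→6.5]: (12.31+11.40)/2 × 0.25 = 2.96375
  [6.5→10.5]: (11.40+3.35)/2 × 4 = 29.5
  Sum = 121.83125 mg/L·h
F = (AUC_ev/D_ev)/(AUC_iv/D_iv) = (121.83125/40)/(142/20) = 3.04578/7.1 = 0.4290

F = 0.429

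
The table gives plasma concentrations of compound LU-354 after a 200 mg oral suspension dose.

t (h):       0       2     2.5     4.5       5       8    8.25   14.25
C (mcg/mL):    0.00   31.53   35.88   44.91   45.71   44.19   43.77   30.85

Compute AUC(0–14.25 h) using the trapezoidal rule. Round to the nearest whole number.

AUC = 522 mcg/mL·h

Trapezoidal AUC_0→14.25:
  [0→2]: (0.00+31.53)/2 × 2 = 31.53
  [2→2.5]: (31.53+35.88)/2 × 0.5 = 16.8525
  [2.5→4.5]: (35.88+44.91)/2 × 2 = 80.79
  [4.5→5]: (44.91+45.71)/2 × 0.5 = 22.655
  [5→8]: (45.71+44.19)/2 × 3 = 134.85
  [8→8.25]: (44.19+43.77)/2 × 0.25 = 10.995
  [8.25→14.25]: (43.77+30.85)/2 × 6 = 223.86
  Sum = 521.5325 mcg/mL·h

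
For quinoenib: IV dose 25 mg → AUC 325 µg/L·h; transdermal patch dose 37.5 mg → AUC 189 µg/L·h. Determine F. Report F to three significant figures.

F = 0.388

F = (AUC_ev / D_ev) / (AUC_iv / D_iv)
  = (189/37.5) / (325/25)
  = 5.04 / 13 = 0.3877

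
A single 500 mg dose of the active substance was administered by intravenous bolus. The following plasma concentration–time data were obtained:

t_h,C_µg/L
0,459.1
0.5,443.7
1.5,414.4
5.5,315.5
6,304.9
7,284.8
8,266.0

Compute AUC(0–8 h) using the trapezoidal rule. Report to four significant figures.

Trapezoidal AUC_0→8:
  [0→0.5]: (459.1+443.7)/2 × 0.5 = 225.7
  [0.5→1.5]: (443.7+414.4)/2 × 1 = 429.05
  [1.5→5.5]: (414.4+315.5)/2 × 4 = 1459.8
  [5.5→6]: (315.5+304.9)/2 × 0.5 = 155.1
  [6→7]: (304.9+284.8)/2 × 1 = 294.85
  [7→8]: (284.8+266.0)/2 × 1 = 275.4
  Sum = 2839.9 µg/L·h

AUC = 2840 µg/L·h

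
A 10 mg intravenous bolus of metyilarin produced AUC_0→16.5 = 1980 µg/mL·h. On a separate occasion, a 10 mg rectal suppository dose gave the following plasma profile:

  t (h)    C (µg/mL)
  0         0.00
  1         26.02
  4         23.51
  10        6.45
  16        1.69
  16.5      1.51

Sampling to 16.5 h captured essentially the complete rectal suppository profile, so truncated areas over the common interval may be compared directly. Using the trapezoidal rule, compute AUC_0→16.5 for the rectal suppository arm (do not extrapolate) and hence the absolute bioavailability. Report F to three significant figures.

Trapezoidal AUC_0→16.5 (rectal suppository):
  [0→1]: (0.00+26.02)/2 × 1 = 13.01
  [1→4]: (26.02+23.51)/2 × 3 = 74.295
  [4→10]: (23.51+6.45)/2 × 6 = 89.88
  [10→16]: (6.45+1.69)/2 × 6 = 24.42
  [16→16.5]: (1.69+1.51)/2 × 0.5 = 0.8
  Sum = 202.405 µg/mL·h
F = (AUC_ev/D_ev)/(AUC_iv/D_iv) = (202.405/10)/(1980/10) = 20.2405/198 = 0.1022

F = 0.102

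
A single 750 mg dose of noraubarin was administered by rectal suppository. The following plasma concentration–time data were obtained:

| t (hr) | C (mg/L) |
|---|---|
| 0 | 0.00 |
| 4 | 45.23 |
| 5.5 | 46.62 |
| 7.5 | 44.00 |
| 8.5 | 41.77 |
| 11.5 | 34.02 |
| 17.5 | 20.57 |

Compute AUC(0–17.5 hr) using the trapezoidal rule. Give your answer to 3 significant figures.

AUC = 570 mg/L·hr

Trapezoidal AUC_0→17.5:
  [0→4]: (0.00+45.23)/2 × 4 = 90.46
  [4→5.5]: (45.23+46.62)/2 × 1.5 = 68.8875
  [5.5→7.5]: (46.62+44.00)/2 × 2 = 90.62
  [7.5→8.5]: (44.00+41.77)/2 × 1 = 42.885
  [8.5→11.5]: (41.77+34.02)/2 × 3 = 113.685
  [11.5→17.5]: (34.02+20.57)/2 × 6 = 163.77
  Sum = 570.3075 mg/L·hr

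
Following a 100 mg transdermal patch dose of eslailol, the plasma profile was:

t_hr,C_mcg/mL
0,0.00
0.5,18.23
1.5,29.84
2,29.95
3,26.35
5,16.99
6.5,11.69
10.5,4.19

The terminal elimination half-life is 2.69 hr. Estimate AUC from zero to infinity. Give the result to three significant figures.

Trapezoidal AUC_0→10.5:
  [0→0.5]: (0.00+18.23)/2 × 0.5 = 4.5575
  [0.5→1.5]: (18.23+29.84)/2 × 1 = 24.035
  [1.5→2]: (29.84+29.95)/2 × 0.5 = 14.9475
  [2→3]: (29.95+26.35)/2 × 1 = 28.15
  [3→5]: (26.35+16.99)/2 × 2 = 43.34
  [5→6.5]: (16.99+11.69)/2 × 1.5 = 21.51
  [6.5→10.5]: (11.69+4.19)/2 × 4 = 31.76
  Sum = 168.3 mcg/mL·hr
k_e = ln2 / t½ = 0.693147 / 2.69 = 0.2577 hr^-1
Extrapolated tail: C_last / k_e = 4.19 / 0.2577 = 16.259
AUC_0→∞ = 168.3 + 16.259 = 184.559 mcg/mL·hr

AUC = 185 mcg/mL·hr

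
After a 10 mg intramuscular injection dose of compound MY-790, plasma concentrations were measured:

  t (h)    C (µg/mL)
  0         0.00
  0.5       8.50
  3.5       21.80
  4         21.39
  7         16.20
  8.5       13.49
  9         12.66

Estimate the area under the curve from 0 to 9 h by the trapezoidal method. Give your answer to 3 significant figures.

Trapezoidal AUC_0→9:
  [0→0.5]: (0.00+8.50)/2 × 0.5 = 2.125
  [0.5→3.5]: (8.50+21.80)/2 × 3 = 45.45
  [3.5→4]: (21.80+21.39)/2 × 0.5 = 10.7975
  [4→7]: (21.39+16.20)/2 × 3 = 56.385
  [7→8.5]: (16.20+13.49)/2 × 1.5 = 22.2675
  [8.5→9]: (13.49+12.66)/2 × 0.5 = 6.5375
  Sum = 143.5625 µg/mL·h

AUC = 144 µg/mL·h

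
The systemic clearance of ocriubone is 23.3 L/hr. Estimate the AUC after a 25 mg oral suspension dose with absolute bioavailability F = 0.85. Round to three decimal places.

AUC = 0.912 mg/L·hr

AUC_0→∞ = F × Dose / CL
        = 0.85 × 25 / 23.3 = 0.912017 mg/L·hr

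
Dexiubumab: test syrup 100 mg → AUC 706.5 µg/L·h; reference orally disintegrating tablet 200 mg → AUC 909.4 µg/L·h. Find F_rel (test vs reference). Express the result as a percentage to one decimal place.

F_rel = (AUC_test/D_test) / (AUC_ref/D_ref)
      = (706.5/100) / (909.4/200)
      = 7.065 / 4.547 = 1.5538 = 155.38%

F_rel = 155.4%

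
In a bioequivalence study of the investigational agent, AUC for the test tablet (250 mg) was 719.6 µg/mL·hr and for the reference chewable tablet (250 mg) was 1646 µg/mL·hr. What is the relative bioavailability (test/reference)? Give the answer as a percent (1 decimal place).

F_rel = (AUC_test/D_test) / (AUC_ref/D_ref)
      = (719.6/250) / (1646/250)
      = 2.8784 / 6.584 = 0.4372 = 43.72%

F_rel = 43.7%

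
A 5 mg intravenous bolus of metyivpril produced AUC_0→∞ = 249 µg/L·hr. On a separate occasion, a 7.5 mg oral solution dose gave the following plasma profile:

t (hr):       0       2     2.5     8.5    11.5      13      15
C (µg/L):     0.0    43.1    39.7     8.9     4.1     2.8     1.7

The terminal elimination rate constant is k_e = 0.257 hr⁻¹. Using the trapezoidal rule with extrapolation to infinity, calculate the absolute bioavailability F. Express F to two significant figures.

F = 0.66

Trapezoidal AUC_0→15 (oral solution):
  [0→2]: (0.0+43.1)/2 × 2 = 43.1
  [2→2.5]: (43.1+39.7)/2 × 0.5 = 20.7
  [2.5→8.5]: (39.7+8.9)/2 × 6 = 145.8
  [8.5→11.5]: (8.9+4.1)/2 × 3 = 19.5
  [11.5→13]: (4.1+2.8)/2 × 1.5 = 5.175
  [13→15]: (2.8+1.7)/2 × 2 = 4.5
  Sum = 238.775 µg/L·hr
Tail: C_last/k_e = 1.7/0.257 = 6.615
AUC_0→∞ (oral solution) = 238.775 + 6.615 = 245.39 µg/L·hr
F = (AUC_ev/D_ev)/(AUC_iv/D_iv) = (245.39/7.5)/(249/5) = 32.7187/49.8 = 0.6570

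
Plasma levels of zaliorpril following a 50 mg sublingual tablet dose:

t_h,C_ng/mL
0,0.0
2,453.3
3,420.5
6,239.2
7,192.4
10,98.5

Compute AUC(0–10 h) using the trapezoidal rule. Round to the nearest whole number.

AUC = 2532 ng/mL·h

Trapezoidal AUC_0→10:
  [0→2]: (0.0+453.3)/2 × 2 = 453.3
  [2→3]: (453.3+420.5)/2 × 1 = 436.9
  [3→6]: (420.5+239.2)/2 × 3 = 989.55
  [6→7]: (239.2+192.4)/2 × 1 = 215.8
  [7→10]: (192.4+98.5)/2 × 3 = 436.35
  Sum = 2531.9 ng/mL·h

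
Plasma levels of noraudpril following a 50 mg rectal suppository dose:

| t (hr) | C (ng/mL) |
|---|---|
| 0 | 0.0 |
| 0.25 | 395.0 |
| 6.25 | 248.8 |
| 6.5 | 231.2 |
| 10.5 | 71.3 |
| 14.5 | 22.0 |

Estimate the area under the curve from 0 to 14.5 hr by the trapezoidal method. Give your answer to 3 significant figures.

Trapezoidal AUC_0→14.5:
  [0→0.25]: (0.0+395.0)/2 × 0.25 = 49.375
  [0.25→6.25]: (395.0+248.8)/2 × 6 = 1931.4
  [6.25→6.5]: (248.8+231.2)/2 × 0.25 = 60.0
  [6.5→10.5]: (231.2+71.3)/2 × 4 = 605.0
  [10.5→14.5]: (71.3+22.0)/2 × 4 = 186.6
  Sum = 2832.375 ng/mL·hr

AUC = 2830 ng/mL·hr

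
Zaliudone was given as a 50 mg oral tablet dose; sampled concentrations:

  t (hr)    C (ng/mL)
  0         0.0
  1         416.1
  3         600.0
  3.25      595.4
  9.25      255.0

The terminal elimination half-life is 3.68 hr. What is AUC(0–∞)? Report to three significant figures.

AUC = 5280 ng/mL·hr

Trapezoidal AUC_0→9.25:
  [0→1]: (0.0+416.1)/2 × 1 = 208.05
  [1→3]: (416.1+600.0)/2 × 2 = 1016.1
  [3→3.25]: (600.0+595.4)/2 × 0.25 = 149.425
  [3.25→9.25]: (595.4+255.0)/2 × 6 = 2551.2
  Sum = 3924.775 ng/mL·hr
k_e = ln2 / t½ = 0.693147 / 3.68 = 0.1884 hr^-1
Extrapolated tail: C_last / k_e = 255.0 / 0.1884 = 1353.503
AUC_0→∞ = 3924.775 + 1353.503 = 5278.278 ng/mL·hr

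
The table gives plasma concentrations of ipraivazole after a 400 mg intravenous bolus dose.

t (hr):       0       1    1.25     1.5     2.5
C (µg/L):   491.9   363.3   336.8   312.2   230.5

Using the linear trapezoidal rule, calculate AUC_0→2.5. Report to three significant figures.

Trapezoidal AUC_0→2.5:
  [0→1]: (491.9+363.3)/2 × 1 = 427.6
  [1→1.25]: (363.3+336.8)/2 × 0.25 = 87.5125
  [1.25→1.5]: (336.8+312.2)/2 × 0.25 = 81.125
  [1.5→2.5]: (312.2+230.5)/2 × 1 = 271.35
  Sum = 867.5875 µg/L·hr

AUC = 868 µg/L·hr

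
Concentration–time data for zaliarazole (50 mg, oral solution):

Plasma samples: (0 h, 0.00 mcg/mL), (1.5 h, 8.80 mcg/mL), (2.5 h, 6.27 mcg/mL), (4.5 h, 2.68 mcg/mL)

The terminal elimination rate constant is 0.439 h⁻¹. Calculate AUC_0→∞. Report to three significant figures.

Trapezoidal AUC_0→4.5:
  [0→1.5]: (0.00+8.80)/2 × 1.5 = 6.6
  [1.5→2.5]: (8.80+6.27)/2 × 1 = 7.535
  [2.5→4.5]: (6.27+2.68)/2 × 2 = 8.95
  Sum = 23.085 mcg/mL·h
Extrapolated tail: C_last / k_e = 2.68 / 0.439 = 6.105
AUC_0→∞ = 23.085 + 6.105 = 29.19 mcg/mL·h

AUC = 29.2 mcg/mL·h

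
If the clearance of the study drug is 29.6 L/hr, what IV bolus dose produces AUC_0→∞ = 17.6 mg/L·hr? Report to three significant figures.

Dose = 521 mg

Dose_iv = CL × AUC_0→∞
     = 29.6 × 17.6 = 520.96 mg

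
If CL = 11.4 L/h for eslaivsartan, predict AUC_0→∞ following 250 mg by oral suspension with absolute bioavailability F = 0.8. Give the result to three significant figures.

AUC = 17.5 mg/L·h

AUC_0→∞ = F × Dose / CL
        = 0.8 × 250 / 11.4 = 17.5439 mg/L·h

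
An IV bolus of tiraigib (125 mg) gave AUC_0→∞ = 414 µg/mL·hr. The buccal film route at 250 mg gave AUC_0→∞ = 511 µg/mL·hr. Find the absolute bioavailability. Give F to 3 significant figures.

F = 0.617

F = (AUC_ev / D_ev) / (AUC_iv / D_iv)
  = (511/250) / (414/125)
  = 2.044 / 3.312 = 0.6171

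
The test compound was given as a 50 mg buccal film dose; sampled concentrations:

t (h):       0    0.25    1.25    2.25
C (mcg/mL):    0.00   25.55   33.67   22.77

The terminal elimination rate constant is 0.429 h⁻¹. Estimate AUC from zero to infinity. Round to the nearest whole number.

AUC = 114 mcg/mL·h

Trapezoidal AUC_0→2.25:
  [0→0.25]: (0.00+25.55)/2 × 0.25 = 3.19375
  [0.25→1.25]: (25.55+33.67)/2 × 1 = 29.61
  [1.25→2.25]: (33.67+22.77)/2 × 1 = 28.22
  Sum = 61.02375 mcg/mL·h
Extrapolated tail: C_last / k_e = 22.77 / 0.429 = 53.077
AUC_0→∞ = 61.02375 + 53.077 = 114.10075 mcg/mL·h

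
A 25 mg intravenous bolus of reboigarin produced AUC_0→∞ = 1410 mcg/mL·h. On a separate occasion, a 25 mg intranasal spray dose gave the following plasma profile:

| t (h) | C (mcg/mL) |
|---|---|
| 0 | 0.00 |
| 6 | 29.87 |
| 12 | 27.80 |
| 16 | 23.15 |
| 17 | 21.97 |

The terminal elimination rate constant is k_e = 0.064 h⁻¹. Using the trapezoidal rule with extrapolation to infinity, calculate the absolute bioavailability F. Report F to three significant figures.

F = 0.518

Trapezoidal AUC_0→17 (intranasal spray):
  [0→6]: (0.00+29.87)/2 × 6 = 89.61
  [6→12]: (29.87+27.80)/2 × 6 = 173.01
  [12→16]: (27.80+23.15)/2 × 4 = 101.9
  [16→17]: (23.15+21.97)/2 × 1 = 22.56
  Sum = 387.08 mcg/mL·h
Tail: C_last/k_e = 21.97/0.064 = 343.281
AUC_0→∞ (intranasal spray) = 387.08 + 343.281 = 730.361 mcg/mL·h
F = (AUC_ev/D_ev)/(AUC_iv/D_iv) = (730.361/25)/(1410/25) = 29.21444/56.4 = 0.5180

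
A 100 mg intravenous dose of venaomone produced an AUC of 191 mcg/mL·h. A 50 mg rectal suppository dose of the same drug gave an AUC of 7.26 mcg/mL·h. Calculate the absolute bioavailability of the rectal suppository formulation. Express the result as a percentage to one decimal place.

F = (AUC_ev / D_ev) / (AUC_iv / D_iv)
  = (7.26/50) / (191/100)
  = 0.1452 / 1.91 = 0.0760
  = 7.60%

F = 7.6%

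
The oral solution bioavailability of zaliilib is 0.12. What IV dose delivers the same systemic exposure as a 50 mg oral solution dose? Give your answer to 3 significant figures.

D_iv = 6.00 mg

Systemic exposure from an extravascular dose = F × D_ev, so the equivalent IV dose is F × D_ev.
D_iv = F × D_ev = 0.12 × 50 = 6 mg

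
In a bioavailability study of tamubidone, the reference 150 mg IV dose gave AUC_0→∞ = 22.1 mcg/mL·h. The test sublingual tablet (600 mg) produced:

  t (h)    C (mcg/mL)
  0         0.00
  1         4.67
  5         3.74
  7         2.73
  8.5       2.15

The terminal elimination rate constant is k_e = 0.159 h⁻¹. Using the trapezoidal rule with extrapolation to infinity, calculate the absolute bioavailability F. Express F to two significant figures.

Trapezoidal AUC_0→8.5 (sublingual tablet):
  [0→1]: (0.00+4.67)/2 × 1 = 2.335
  [1→5]: (4.67+3.74)/2 × 4 = 16.82
  [5→7]: (3.74+2.73)/2 × 2 = 6.47
  [7→8.5]: (2.73+2.15)/2 × 1.5 = 3.66
  Sum = 29.285 mcg/mL·h
Tail: C_last/k_e = 2.15/0.159 = 13.522
AUC_0→∞ (sublingual tablet) = 29.285 + 13.522 = 42.807 mcg/mL·h
F = (AUC_ev/D_ev)/(AUC_iv/D_iv) = (42.807/600)/(22.1/150) = 0.071345/0.147333 = 0.4842

F = 0.48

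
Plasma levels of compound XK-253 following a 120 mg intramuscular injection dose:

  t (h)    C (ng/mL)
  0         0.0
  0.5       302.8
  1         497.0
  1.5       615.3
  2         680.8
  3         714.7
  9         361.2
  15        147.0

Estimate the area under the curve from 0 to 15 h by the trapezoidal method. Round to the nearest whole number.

Trapezoidal AUC_0→15:
  [0→0.5]: (0.0+302.8)/2 × 0.5 = 75.7
  [0.5→1]: (302.8+497.0)/2 × 0.5 = 199.95
  [1→1.5]: (497.0+615.3)/2 × 0.5 = 278.075
  [1.5→2]: (615.3+680.8)/2 × 0.5 = 324.025
  [2→3]: (680.8+714.7)/2 × 1 = 697.75
  [3→9]: (714.7+361.2)/2 × 6 = 3227.7
  [9→15]: (361.2+147.0)/2 × 6 = 1524.6
  Sum = 6327.8 ng/mL·h

AUC = 6328 ng/mL·h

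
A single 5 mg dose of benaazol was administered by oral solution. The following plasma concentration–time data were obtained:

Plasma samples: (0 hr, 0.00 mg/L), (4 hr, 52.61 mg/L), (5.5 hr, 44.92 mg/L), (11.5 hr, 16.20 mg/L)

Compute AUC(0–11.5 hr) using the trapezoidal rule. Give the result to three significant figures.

AUC = 362 mg/L·hr

Trapezoidal AUC_0→11.5:
  [0→4]: (0.00+52.61)/2 × 4 = 105.22
  [4→5.5]: (52.61+44.92)/2 × 1.5 = 73.1475
  [5.5→11.5]: (44.92+16.20)/2 × 6 = 183.36
  Sum = 361.7275 mg/L·hr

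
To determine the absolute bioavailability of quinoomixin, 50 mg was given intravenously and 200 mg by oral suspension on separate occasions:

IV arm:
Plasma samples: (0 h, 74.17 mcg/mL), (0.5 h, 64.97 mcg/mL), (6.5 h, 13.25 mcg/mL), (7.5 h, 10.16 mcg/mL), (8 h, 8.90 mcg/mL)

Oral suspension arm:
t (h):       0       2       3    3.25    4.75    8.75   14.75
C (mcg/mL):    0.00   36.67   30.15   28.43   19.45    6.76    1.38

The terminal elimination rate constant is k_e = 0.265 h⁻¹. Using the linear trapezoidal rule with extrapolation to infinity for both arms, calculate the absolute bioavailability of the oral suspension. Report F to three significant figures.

Trapezoidal AUC_0→8 (IV):
  [0→0.5]: (74.17+64.97)/2 × 0.5 = 34.785
  [0.5→6.5]: (64.97+13.25)/2 × 6 = 234.66
  [6.5→7.5]: (13.25+10.16)/2 × 1 = 11.705
  [7.5→8]: (10.16+8.90)/2 × 0.5 = 4.765
  Sum = 285.915 mcg/mL·h
IV tail: 8.90/0.265 = 33.585; AUC_iv,0→∞ = 285.915 + 33.585 = 319.5 mcg/mL·h
Trapezoidal AUC_0→14.75 (oral suspension):
  [0→2]: (0.00+36.67)/2 × 2 = 36.67
  [2→3]: (36.67+30.15)/2 × 1 = 33.41
  [3→3.25]: (30.15+28.43)/2 × 0.25 = 7.3225
  [3.25→4.75]: (28.43+19.45)/2 × 1.5 = 35.91
  [4.75→8.75]: (19.45+6.76)/2 × 4 = 52.42
  [8.75→14.75]: (6.76+1.38)/2 × 6 = 24.42
  Sum = 190.1525 mcg/mL·h
oral suspension tail: 1.38/0.265 = 5.208; AUC_ev,0→∞ = 190.1525 + 5.208 = 195.3605 mcg/mL·h
F = (AUC_ev/D_ev)/(AUC_iv/D_iv) = (195.3605/200)/(319.5/50) = 0.9768025/6.39 = 0.1529

F = 0.153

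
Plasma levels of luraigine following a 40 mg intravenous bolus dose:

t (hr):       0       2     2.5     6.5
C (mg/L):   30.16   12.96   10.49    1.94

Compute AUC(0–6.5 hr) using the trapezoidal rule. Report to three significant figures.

Trapezoidal AUC_0→6.5:
  [0→2]: (30.16+12.96)/2 × 2 = 43.12
  [2→2.5]: (12.96+10.49)/2 × 0.5 = 5.8625
  [2.5→6.5]: (10.49+1.94)/2 × 4 = 24.86
  Sum = 73.8425 mg/L·hr

AUC = 73.8 mg/L·hr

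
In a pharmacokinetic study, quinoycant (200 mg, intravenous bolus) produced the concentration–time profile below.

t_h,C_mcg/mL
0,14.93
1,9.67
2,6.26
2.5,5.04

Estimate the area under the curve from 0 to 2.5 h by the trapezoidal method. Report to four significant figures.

AUC = 23.09 mcg/mL·h

Trapezoidal AUC_0→2.5:
  [0→1]: (14.93+9.67)/2 × 1 = 12.3
  [1→2]: (9.67+6.26)/2 × 1 = 7.965
  [2→2.5]: (6.26+5.04)/2 × 0.5 = 2.825
  Sum = 23.09 mcg/mL·h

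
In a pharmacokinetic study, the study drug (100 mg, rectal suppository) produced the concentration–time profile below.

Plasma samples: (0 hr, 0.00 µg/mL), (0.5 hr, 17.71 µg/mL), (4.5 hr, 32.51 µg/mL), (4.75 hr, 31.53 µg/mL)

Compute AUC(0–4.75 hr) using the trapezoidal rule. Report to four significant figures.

Trapezoidal AUC_0→4.75:
  [0→0.5]: (0.00+17.71)/2 × 0.5 = 4.4275
  [0.5→4.5]: (17.71+32.51)/2 × 4 = 100.44
  [4.5→4.75]: (32.51+31.53)/2 × 0.25 = 8.005
  Sum = 112.8725 µg/mL·hr

AUC = 112.9 µg/mL·hr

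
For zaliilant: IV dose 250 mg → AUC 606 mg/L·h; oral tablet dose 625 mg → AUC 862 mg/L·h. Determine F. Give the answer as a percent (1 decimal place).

F = (AUC_ev / D_ev) / (AUC_iv / D_iv)
  = (862/625) / (606/250)
  = 1.3792 / 2.424 = 0.5690
  = 56.90%

F = 56.9%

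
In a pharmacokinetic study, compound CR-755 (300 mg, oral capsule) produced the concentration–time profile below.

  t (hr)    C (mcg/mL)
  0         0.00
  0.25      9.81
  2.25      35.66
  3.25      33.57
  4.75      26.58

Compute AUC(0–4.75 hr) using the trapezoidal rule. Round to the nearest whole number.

AUC = 126 mcg/mL·hr

Trapezoidal AUC_0→4.75:
  [0→0.25]: (0.00+9.81)/2 × 0.25 = 1.22625
  [0.25→2.25]: (9.81+35.66)/2 × 2 = 45.47
  [2.25→3.25]: (35.66+33.57)/2 × 1 = 34.615
  [3.25→4.75]: (33.57+26.58)/2 × 1.5 = 45.1125
  Sum = 126.42375 mcg/mL·hr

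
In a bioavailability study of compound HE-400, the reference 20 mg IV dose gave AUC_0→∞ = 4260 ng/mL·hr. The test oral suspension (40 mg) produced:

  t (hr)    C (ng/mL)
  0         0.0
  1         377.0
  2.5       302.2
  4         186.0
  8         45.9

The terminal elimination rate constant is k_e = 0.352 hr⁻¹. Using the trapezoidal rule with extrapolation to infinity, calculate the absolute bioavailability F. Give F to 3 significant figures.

F = 0.195

Trapezoidal AUC_0→8 (oral suspension):
  [0→1]: (0.0+377.0)/2 × 1 = 188.5
  [1→2.5]: (377.0+302.2)/2 × 1.5 = 509.4
  [2.5→4]: (302.2+186.0)/2 × 1.5 = 366.15
  [4→8]: (186.0+45.9)/2 × 4 = 463.8
  Sum = 1527.85 ng/mL·hr
Tail: C_last/k_e = 45.9/0.352 = 130.398
AUC_0→∞ (oral suspension) = 1527.85 + 130.398 = 1658.248 ng/mL·hr
F = (AUC_ev/D_ev)/(AUC_iv/D_iv) = (1658.248/40)/(4260/20) = 41.4562/213 = 0.1946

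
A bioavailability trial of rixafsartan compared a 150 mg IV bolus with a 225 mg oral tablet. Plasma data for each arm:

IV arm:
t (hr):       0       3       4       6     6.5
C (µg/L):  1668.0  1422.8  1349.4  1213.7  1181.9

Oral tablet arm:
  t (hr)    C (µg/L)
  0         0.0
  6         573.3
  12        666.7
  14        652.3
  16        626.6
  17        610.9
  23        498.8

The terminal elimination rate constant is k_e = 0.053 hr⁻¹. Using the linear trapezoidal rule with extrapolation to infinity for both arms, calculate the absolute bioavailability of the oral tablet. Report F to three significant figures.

Trapezoidal AUC_0→6.5 (IV):
  [0→3]: (1668.0+1422.8)/2 × 3 = 4636.2
  [3→4]: (1422.8+1349.4)/2 × 1 = 1386.1
  [4→6]: (1349.4+1213.7)/2 × 2 = 2563.1
  [6→6.5]: (1213.7+1181.9)/2 × 0.5 = 598.9
  Sum = 9184.3 µg/L·hr
IV tail: 1181.9/0.053 = 22300.000; AUC_iv,0→∞ = 9184.3 + 22300.000 = 31484.3 µg/L·hr
Trapezoidal AUC_0→23 (oral tablet):
  [0→6]: (0.0+573.3)/2 × 6 = 1719.9
  [6→12]: (573.3+666.7)/2 × 6 = 3720.0
  [12→14]: (666.7+652.3)/2 × 2 = 1319.0
  [14→16]: (652.3+626.6)/2 × 2 = 1278.9
  [16→17]: (626.6+610.9)/2 × 1 = 618.75
  [17→23]: (610.9+498.8)/2 × 6 = 3329.1
  Sum = 11985.65 µg/L·hr
oral tablet tail: 498.8/0.053 = 9411.321; AUC_ev,0→∞ = 11985.65 + 9411.321 = 21396.971 µg/L·hr
F = (AUC_ev/D_ev)/(AUC_iv/D_iv) = (21396.971/225)/(31484.3/150) = 95.0976/209.895 = 0.4531

F = 0.453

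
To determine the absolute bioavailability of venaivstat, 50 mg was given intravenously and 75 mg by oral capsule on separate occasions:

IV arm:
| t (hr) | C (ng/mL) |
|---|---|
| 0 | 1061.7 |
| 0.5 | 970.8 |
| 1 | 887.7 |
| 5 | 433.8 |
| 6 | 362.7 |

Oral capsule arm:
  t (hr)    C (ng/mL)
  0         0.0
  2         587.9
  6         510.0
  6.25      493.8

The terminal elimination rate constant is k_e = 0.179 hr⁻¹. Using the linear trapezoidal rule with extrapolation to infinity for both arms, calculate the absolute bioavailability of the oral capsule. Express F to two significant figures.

Trapezoidal AUC_0→6 (IV):
  [0→0.5]: (1061.7+970.8)/2 × 0.5 = 508.125
  [0.5→1]: (970.8+887.7)/2 × 0.5 = 464.625
  [1→5]: (887.7+433.8)/2 × 4 = 2643.0
  [5→6]: (433.8+362.7)/2 × 1 = 398.25
  Sum = 4014.0 ng/mL·hr
IV tail: 362.7/0.179 = 2026.257; AUC_iv,0→∞ = 4014.0 + 2026.257 = 6040.257 ng/mL·hr
Trapezoidal AUC_0→6.25 (oral capsule):
  [0→2]: (0.0+587.9)/2 × 2 = 587.9
  [2→6]: (587.9+510.0)/2 × 4 = 2195.8
  [6→6.25]: (510.0+493.8)/2 × 0.25 = 125.475
  Sum = 2909.175 ng/mL·hr
oral capsule tail: 493.8/0.179 = 2758.659; AUC_ev,0→∞ = 2909.175 + 2758.659 = 5667.834 ng/mL·hr
F = (AUC_ev/D_ev)/(AUC_iv/D_iv) = (5667.834/75)/(6040.257/50) = 75.57112/120.80514 = 0.6256

F = 0.63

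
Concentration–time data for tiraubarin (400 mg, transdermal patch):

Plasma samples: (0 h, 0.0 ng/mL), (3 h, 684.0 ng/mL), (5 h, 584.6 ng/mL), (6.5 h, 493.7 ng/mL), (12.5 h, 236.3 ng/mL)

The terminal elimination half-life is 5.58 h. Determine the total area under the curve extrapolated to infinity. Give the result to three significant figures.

AUC = 7200 ng/mL·h

Trapezoidal AUC_0→12.5:
  [0→3]: (0.0+684.0)/2 × 3 = 1026.0
  [3→5]: (684.0+584.6)/2 × 2 = 1268.6
  [5→6.5]: (584.6+493.7)/2 × 1.5 = 808.725
  [6.5→12.5]: (493.7+236.3)/2 × 6 = 2190.0
  Sum = 5293.325 ng/mL·h
k_e = ln2 / t½ = 0.693147 / 5.58 = 0.1242 h^-1
Extrapolated tail: C_last / k_e = 236.3 / 0.1242 = 1902.576
AUC_0→∞ = 5293.325 + 1902.576 = 7195.901 ng/mL·h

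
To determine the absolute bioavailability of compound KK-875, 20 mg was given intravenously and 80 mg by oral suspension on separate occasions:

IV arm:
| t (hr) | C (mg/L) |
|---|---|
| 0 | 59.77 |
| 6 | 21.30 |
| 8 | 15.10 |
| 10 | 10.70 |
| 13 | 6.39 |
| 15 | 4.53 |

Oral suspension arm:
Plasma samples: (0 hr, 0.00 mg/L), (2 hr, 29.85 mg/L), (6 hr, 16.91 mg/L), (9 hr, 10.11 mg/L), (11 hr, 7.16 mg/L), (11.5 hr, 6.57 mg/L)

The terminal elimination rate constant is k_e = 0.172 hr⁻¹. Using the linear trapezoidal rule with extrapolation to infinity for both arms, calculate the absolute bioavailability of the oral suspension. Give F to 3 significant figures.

Trapezoidal AUC_0→15 (IV):
  [0→6]: (59.77+21.30)/2 × 6 = 243.21
  [6→8]: (21.30+15.10)/2 × 2 = 36.4
  [8→10]: (15.10+10.70)/2 × 2 = 25.8
  [10→13]: (10.70+6.39)/2 × 3 = 25.635
  [13→15]: (6.39+4.53)/2 × 2 = 10.92
  Sum = 341.965 mg/L·hr
IV tail: 4.53/0.172 = 26.337; AUC_iv,0→∞ = 341.965 + 26.337 = 368.302 mg/L·hr
Trapezoidal AUC_0→11.5 (oral suspension):
  [0→2]: (0.00+29.85)/2 × 2 = 29.85
  [2→6]: (29.85+16.91)/2 × 4 = 93.52
  [6→9]: (16.91+10.11)/2 × 3 = 40.53
  [9→11]: (10.11+7.16)/2 × 2 = 17.27
  [11→11.5]: (7.16+6.57)/2 × 0.5 = 3.4325
  Sum = 184.6025 mg/L·hr
oral suspension tail: 6.57/0.172 = 38.198; AUC_ev,0→∞ = 184.6025 + 38.198 = 222.8005 mg/L·hr
F = (AUC_ev/D_ev)/(AUC_iv/D_iv) = (222.8005/80)/(368.302/20) = 2.78501/18.4151 = 0.1512

F = 0.151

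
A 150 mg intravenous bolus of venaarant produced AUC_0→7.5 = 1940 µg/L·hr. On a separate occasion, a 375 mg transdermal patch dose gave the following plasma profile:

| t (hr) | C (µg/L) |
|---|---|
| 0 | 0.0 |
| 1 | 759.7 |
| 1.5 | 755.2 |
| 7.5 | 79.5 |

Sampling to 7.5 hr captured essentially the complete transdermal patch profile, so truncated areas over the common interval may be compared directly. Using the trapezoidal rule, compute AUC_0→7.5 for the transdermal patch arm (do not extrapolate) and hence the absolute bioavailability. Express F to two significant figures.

Trapezoidal AUC_0→7.5 (transdermal patch):
  [0→1]: (0.0+759.7)/2 × 1 = 379.85
  [1→1.5]: (759.7+755.2)/2 × 0.5 = 378.725
  [1.5→7.5]: (755.2+79.5)/2 × 6 = 2504.1
  Sum = 3262.675 µg/L·hr
F = (AUC_ev/D_ev)/(AUC_iv/D_iv) = (3262.675/375)/(1940/150) = 8.70047/12.9333 = 0.6727

F = 0.67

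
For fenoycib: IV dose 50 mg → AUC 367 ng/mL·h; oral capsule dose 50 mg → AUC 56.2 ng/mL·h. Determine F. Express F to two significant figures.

F = 0.15

F = (AUC_ev / D_ev) / (AUC_iv / D_iv)
  = (56.2/50) / (367/50)
  = 1.124 / 7.34 = 0.1531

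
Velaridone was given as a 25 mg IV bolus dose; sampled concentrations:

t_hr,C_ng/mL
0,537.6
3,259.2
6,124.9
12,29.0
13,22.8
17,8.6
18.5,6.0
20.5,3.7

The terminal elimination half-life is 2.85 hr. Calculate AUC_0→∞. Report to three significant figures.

Trapezoidal AUC_0→20.5:
  [0→3]: (537.6+259.2)/2 × 3 = 1195.2
  [3→6]: (259.2+124.9)/2 × 3 = 576.15
  [6→12]: (124.9+29.0)/2 × 6 = 461.7
  [12→13]: (29.0+22.8)/2 × 1 = 25.9
  [13→17]: (22.8+8.6)/2 × 4 = 62.8
  [17→18.5]: (8.6+6.0)/2 × 1.5 = 10.95
  [18.5→20.5]: (6.0+3.7)/2 × 2 = 9.7
  Sum = 2342.4 ng/mL·hr
k_e = ln2 / t½ = 0.693147 / 2.85 = 0.2432 hr^-1
Extrapolated tail: C_last / k_e = 3.7 / 0.2432 = 15.214
AUC_0→∞ = 2342.4 + 15.214 = 2357.614 ng/mL·hr

AUC = 2360 ng/mL·hr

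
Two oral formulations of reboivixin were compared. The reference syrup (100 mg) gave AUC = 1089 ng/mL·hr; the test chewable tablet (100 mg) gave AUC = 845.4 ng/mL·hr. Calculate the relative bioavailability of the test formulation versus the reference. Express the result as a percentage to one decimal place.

F_rel = 77.6%

F_rel = (AUC_test/D_test) / (AUC_ref/D_ref)
      = (845.4/100) / (1089/100)
      = 8.454 / 10.89 = 0.7763 = 77.63%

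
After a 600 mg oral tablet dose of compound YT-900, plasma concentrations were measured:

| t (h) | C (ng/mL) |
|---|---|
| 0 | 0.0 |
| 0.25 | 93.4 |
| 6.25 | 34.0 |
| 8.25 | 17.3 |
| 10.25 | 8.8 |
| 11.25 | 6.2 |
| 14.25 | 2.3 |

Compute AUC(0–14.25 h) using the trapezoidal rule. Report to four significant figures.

AUC = 491.5 ng/mL·h

Trapezoidal AUC_0→14.25:
  [0→0.25]: (0.0+93.4)/2 × 0.25 = 11.675
  [0.25→6.25]: (93.4+34.0)/2 × 6 = 382.2
  [6.25→8.25]: (34.0+17.3)/2 × 2 = 51.3
  [8.25→10.25]: (17.3+8.8)/2 × 2 = 26.1
  [10.25→11.25]: (8.8+6.2)/2 × 1 = 7.5
  [11.25→14.25]: (6.2+2.3)/2 × 3 = 12.75
  Sum = 491.525 ng/mL·h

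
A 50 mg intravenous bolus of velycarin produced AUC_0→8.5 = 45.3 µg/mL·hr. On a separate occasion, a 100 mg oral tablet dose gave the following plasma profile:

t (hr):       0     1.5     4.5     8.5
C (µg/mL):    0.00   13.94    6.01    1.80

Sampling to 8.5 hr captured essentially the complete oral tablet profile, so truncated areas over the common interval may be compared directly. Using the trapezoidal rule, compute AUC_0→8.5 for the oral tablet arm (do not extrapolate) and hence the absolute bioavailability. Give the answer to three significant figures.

F = 0.618

Trapezoidal AUC_0→8.5 (oral tablet):
  [0→1.5]: (0.00+13.94)/2 × 1.5 = 10.455
  [1.5→4.5]: (13.94+6.01)/2 × 3 = 29.925
  [4.5→8.5]: (6.01+1.80)/2 × 4 = 15.62
  Sum = 56.0 µg/mL·hr
F = (AUC_ev/D_ev)/(AUC_iv/D_iv) = (56.0/100)/(45.3/50) = 0.56/0.906 = 0.6181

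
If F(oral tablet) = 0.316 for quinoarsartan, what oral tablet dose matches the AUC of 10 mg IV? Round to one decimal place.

D_oral = 31.6 mg

For equal systemic exposure: F × D_ev = D_iv
D_ev = D_iv / F = 10 / 0.316 = 31.6456 mg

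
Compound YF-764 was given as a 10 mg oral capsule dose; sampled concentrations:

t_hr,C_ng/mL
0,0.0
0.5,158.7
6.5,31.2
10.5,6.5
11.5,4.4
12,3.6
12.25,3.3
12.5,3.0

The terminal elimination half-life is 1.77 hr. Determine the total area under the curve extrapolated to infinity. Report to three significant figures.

AUC = 702 ng/mL·hr

Trapezoidal AUC_0→12.5:
  [0→0.5]: (0.0+158.7)/2 × 0.5 = 39.675
  [0.5→6.5]: (158.7+31.2)/2 × 6 = 569.7
  [6.5→10.5]: (31.2+6.5)/2 × 4 = 75.4
  [10.5→11.5]: (6.5+4.4)/2 × 1 = 5.45
  [11.5→12]: (4.4+3.6)/2 × 0.5 = 2.0
  [12→12.25]: (3.6+3.3)/2 × 0.25 = 0.8625
  [12.25→12.5]: (3.3+3.0)/2 × 0.25 = 0.7875
  Sum = 693.875 ng/mL·hr
k_e = ln2 / t½ = 0.693147 / 1.77 = 0.3916 hr^-1
Extrapolated tail: C_last / k_e = 3.0 / 0.3916 = 7.661
AUC_0→∞ = 693.875 + 7.661 = 701.536 ng/mL·hr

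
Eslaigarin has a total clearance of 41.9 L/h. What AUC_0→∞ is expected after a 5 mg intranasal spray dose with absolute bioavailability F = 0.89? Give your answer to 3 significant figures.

AUC_0→∞ = F × Dose / CL
        = 0.89 × 5 / 41.9 = 0.106205 mg/L·h

AUC = 0.106 mg/L·h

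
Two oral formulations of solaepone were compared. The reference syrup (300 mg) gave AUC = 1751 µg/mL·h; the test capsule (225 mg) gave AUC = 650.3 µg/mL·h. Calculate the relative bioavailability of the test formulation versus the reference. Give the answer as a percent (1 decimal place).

F_rel = (AUC_test/D_test) / (AUC_ref/D_ref)
      = (650.3/225) / (1751/300)
      = 2.89022 / 5.83667 = 0.4952 = 49.52%

F_rel = 49.5%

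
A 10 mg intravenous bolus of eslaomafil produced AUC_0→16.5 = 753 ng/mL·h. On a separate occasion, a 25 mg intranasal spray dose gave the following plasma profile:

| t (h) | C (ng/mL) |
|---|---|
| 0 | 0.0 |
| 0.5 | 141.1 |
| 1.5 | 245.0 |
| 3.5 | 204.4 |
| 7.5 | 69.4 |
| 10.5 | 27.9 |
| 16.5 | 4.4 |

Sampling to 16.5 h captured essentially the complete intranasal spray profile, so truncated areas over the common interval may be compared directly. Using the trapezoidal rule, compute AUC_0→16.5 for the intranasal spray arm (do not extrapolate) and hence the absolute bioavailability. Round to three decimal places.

F = 0.780

Trapezoidal AUC_0→16.5 (intranasal spray):
  [0→0.5]: (0.0+141.1)/2 × 0.5 = 35.275
  [0.5→1.5]: (141.1+245.0)/2 × 1 = 193.05
  [1.5→3.5]: (245.0+204.4)/2 × 2 = 449.4
  [3.5→7.5]: (204.4+69.4)/2 × 4 = 547.6
  [7.5→10.5]: (69.4+27.9)/2 × 3 = 145.95
  [10.5→16.5]: (27.9+4.4)/2 × 6 = 96.9
  Sum = 1468.175 ng/mL·h
F = (AUC_ev/D_ev)/(AUC_iv/D_iv) = (1468.175/25)/(753/10) = 58.727/75.3 = 0.7799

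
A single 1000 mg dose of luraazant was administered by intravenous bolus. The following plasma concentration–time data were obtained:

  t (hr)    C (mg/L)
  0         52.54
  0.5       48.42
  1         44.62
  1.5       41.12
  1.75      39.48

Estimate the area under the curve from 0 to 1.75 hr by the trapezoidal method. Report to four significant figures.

AUC = 80.01 mg/L·hr

Trapezoidal AUC_0→1.75:
  [0→0.5]: (52.54+48.42)/2 × 0.5 = 25.24
  [0.5→1]: (48.42+44.62)/2 × 0.5 = 23.26
  [1→1.5]: (44.62+41.12)/2 × 0.5 = 21.435
  [1.5→1.75]: (41.12+39.48)/2 × 0.25 = 10.075
  Sum = 80.01 mg/L·hr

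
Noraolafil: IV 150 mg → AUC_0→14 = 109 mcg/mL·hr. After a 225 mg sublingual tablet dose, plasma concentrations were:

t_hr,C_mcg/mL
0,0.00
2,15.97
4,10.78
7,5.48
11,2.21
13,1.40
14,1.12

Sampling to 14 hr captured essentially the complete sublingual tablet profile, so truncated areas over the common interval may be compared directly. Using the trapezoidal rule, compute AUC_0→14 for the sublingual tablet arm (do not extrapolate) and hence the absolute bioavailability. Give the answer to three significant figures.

Trapezoidal AUC_0→14 (sublingual tablet):
  [0→2]: (0.00+15.97)/2 × 2 = 15.97
  [2→4]: (15.97+10.78)/2 × 2 = 26.75
  [4→7]: (10.78+5.48)/2 × 3 = 24.39
  [7→11]: (5.48+2.21)/2 × 4 = 15.38
  [11→13]: (2.21+1.40)/2 × 2 = 3.61
  [13→14]: (1.40+1.12)/2 × 1 = 1.26
  Sum = 87.36 mcg/mL·hr
F = (AUC_ev/D_ev)/(AUC_iv/D_iv) = (87.36/225)/(109/150) = 0.388267/0.726667 = 0.5343

F = 0.534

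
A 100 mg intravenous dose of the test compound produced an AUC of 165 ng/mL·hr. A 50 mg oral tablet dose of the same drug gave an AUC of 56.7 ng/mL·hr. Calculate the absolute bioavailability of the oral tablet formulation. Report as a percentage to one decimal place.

F = (AUC_ev / D_ev) / (AUC_iv / D_iv)
  = (56.7/50) / (165/100)
  = 1.134 / 1.65 = 0.6873
  = 68.73%

F = 68.7%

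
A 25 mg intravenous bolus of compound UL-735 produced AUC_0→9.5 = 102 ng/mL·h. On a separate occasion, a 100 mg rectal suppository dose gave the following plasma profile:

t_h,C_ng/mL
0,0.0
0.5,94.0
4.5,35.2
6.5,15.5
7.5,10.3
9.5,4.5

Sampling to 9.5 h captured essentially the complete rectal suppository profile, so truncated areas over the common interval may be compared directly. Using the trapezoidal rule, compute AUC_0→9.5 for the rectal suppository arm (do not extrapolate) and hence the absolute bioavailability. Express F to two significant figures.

Trapezoidal AUC_0→9.5 (rectal suppository):
  [0→0.5]: (0.0+94.0)/2 × 0.5 = 23.5
  [0.5→4.5]: (94.0+35.2)/2 × 4 = 258.4
  [4.5→6.5]: (35.2+15.5)/2 × 2 = 50.7
  [6.5→7.5]: (15.5+10.3)/2 × 1 = 12.9
  [7.5→9.5]: (10.3+4.5)/2 × 2 = 14.8
  Sum = 360.3 ng/mL·h
F = (AUC_ev/D_ev)/(AUC_iv/D_iv) = (360.3/100)/(102/25) = 3.603/4.08 = 0.8831

F = 0.88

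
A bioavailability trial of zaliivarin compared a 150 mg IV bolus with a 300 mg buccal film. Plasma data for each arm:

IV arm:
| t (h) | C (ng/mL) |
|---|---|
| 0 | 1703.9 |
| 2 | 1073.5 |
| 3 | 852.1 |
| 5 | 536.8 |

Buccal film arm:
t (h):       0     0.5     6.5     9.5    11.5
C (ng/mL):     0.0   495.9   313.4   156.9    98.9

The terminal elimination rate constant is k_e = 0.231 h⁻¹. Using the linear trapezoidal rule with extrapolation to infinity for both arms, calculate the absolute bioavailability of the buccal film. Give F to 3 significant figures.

Trapezoidal AUC_0→5 (IV):
  [0→2]: (1703.9+1073.5)/2 × 2 = 2777.4
  [2→3]: (1073.5+852.1)/2 × 1 = 962.8
  [3→5]: (852.1+536.8)/2 × 2 = 1388.9
  Sum = 5129.1 ng/mL·h
IV tail: 536.8/0.231 = 2323.810; AUC_iv,0→∞ = 5129.1 + 2323.810 = 7452.91 ng/mL·h
Trapezoidal AUC_0→11.5 (buccal film):
  [0→0.5]: (0.0+495.9)/2 × 0.5 = 123.975
  [0.5→6.5]: (495.9+313.4)/2 × 6 = 2427.9
  [6.5→9.5]: (313.4+156.9)/2 × 3 = 705.45
  [9.5→11.5]: (156.9+98.9)/2 × 2 = 255.8
  Sum = 3513.125 ng/mL·h
buccal film tail: 98.9/0.231 = 428.139; AUC_ev,0→∞ = 3513.125 + 428.139 = 3941.264 ng/mL·h
F = (AUC_ev/D_ev)/(AUC_iv/D_iv) = (3941.264/300)/(7452.91/150) = 13.1375/49.6861 = 0.2644

F = 0.264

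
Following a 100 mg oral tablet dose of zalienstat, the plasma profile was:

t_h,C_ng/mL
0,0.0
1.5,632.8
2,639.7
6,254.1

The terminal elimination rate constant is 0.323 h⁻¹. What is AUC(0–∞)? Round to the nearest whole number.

Trapezoidal AUC_0→6:
  [0→1.5]: (0.0+632.8)/2 × 1.5 = 474.6
  [1.5→2]: (632.8+639.7)/2 × 0.5 = 318.125
  [2→6]: (639.7+254.1)/2 × 4 = 1787.6
  Sum = 2580.325 ng/mL·h
Extrapolated tail: C_last / k_e = 254.1 / 0.323 = 786.687
AUC_0→∞ = 2580.325 + 786.687 = 3367.012 ng/mL·h

AUC = 3367 ng/mL·h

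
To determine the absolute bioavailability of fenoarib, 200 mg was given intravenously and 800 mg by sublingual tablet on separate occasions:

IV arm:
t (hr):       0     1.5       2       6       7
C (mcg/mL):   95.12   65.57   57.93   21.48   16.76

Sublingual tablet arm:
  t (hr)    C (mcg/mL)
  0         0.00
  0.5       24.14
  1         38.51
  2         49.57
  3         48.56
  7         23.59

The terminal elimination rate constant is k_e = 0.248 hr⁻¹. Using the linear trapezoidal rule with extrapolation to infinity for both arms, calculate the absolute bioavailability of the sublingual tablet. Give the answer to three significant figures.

Trapezoidal AUC_0→7 (IV):
  [0→1.5]: (95.12+65.57)/2 × 1.5 = 120.5175
  [1.5→2]: (65.57+57.93)/2 × 0.5 = 30.875
  [2→6]: (57.93+21.48)/2 × 4 = 158.82
  [6→7]: (21.48+16.76)/2 × 1 = 19.12
  Sum = 329.3325 mcg/mL·hr
IV tail: 16.76/0.248 = 67.581; AUC_iv,0→∞ = 329.3325 + 67.581 = 396.9135 mcg/mL·hr
Trapezoidal AUC_0→7 (sublingual tablet):
  [0→0.5]: (0.00+24.14)/2 × 0.5 = 6.035
  [0.5→1]: (24.14+38.51)/2 × 0.5 = 15.6625
  [1→2]: (38.51+49.57)/2 × 1 = 44.04
  [2→3]: (49.57+48.56)/2 × 1 = 49.065
  [3→7]: (48.56+23.59)/2 × 4 = 144.3
  Sum = 259.1025 mcg/mL·hr
sublingual tablet tail: 23.59/0.248 = 95.121; AUC_ev,0→∞ = 259.1025 + 95.121 = 354.2235 mcg/mL·hr
F = (AUC_ev/D_ev)/(AUC_iv/D_iv) = (354.2235/800)/(396.9135/200) = 0.442779/1.9845675 = 0.2231

F = 0.223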